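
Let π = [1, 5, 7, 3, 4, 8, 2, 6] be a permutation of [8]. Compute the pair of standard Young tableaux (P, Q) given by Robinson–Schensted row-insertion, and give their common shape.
P = [1, 2, 4, 6] / [3, 7, 8] / [5];  Q = [1, 2, 3, 6] / [4, 5, 8] / [7];  common shape = (4, 3, 1)

Row-insert the values π_1, π_2, … into P one at a time, bumping the leftmost entry strictly greater than the inserted value down to the next row. The recording tableau Q records, in position (i, j), the step at which that cell was added to P.
  Insert 1 (step 1): P = [1];  Q = [1]
  Insert 5 (step 2): P = [1, 5];  Q = [1, 2]
  Insert 7 (step 3): P = [1, 5, 7];  Q = [1, 2, 3]
  Insert 3 (step 4): P = [1, 3, 7] / [5];  Q = [1, 2, 3] / [4]
  Insert 4 (step 5): P = [1, 3, 4] / [5, 7];  Q = [1, 2, 3] / [4, 5]
  Insert 8 (step 6): P = [1, 3, 4, 8] / [5, 7];  Q = [1, 2, 3, 6] / [4, 5]
  Insert 2 (step 7): P = [1, 2, 4, 8] / [3, 7] / [5];  Q = [1, 2, 3, 6] / [4, 5] / [7]
  Insert 6 (step 8): P = [1, 2, 4, 6] / [3, 7, 8] / [5];  Q = [1, 2, 3, 6] / [4, 5, 8] / [7]
Final shape: (4, 3, 1).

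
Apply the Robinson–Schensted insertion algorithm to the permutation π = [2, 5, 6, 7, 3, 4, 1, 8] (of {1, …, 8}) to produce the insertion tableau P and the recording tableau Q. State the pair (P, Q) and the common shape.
P = [1, 3, 4, 7, 8] / [2, 6] / [5];  Q = [1, 2, 3, 4, 8] / [5, 6] / [7];  common shape = (5, 2, 1)

Row-insert the values π_1, π_2, … into P one at a time, bumping the leftmost entry strictly greater than the inserted value down to the next row. The recording tableau Q records, in position (i, j), the step at which that cell was added to P.
  Insert 2 (step 1): P = [2];  Q = [1]
  Insert 5 (step 2): P = [2, 5];  Q = [1, 2]
  Insert 6 (step 3): P = [2, 5, 6];  Q = [1, 2, 3]
  Insert 7 (step 4): P = [2, 5, 6, 7];  Q = [1, 2, 3, 4]
  Insert 3 (step 5): P = [2, 3, 6, 7] / [5];  Q = [1, 2, 3, 4] / [5]
  Insert 4 (step 6): P = [2, 3, 4, 7] / [5, 6];  Q = [1, 2, 3, 4] / [5, 6]
  Insert 1 (step 7): P = [1, 3, 4, 7] / [2, 6] / [5];  Q = [1, 2, 3, 4] / [5, 6] / [7]
  Insert 8 (step 8): P = [1, 3, 4, 7, 8] / [2, 6] / [5];  Q = [1, 2, 3, 4, 8] / [5, 6] / [7]
Final shape: (5, 2, 1).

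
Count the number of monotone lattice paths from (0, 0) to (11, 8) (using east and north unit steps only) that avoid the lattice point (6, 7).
Number of paths = 65286

Total paths from (0, 0) to (11, 8): C(19, 11) = 75582. Paths through (6, 7): (paths (0, 0) → (6, 7)) × (paths (6, 7) → (11, 8)) = C(13, 6) · C(6, 5) = 1716 · 6 = 10296. Avoidance count = 75582 − 10296 = 65286.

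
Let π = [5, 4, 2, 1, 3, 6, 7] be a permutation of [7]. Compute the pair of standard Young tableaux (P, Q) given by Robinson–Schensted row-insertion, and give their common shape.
P = [1, 3, 6, 7] / [2] / [4] / [5];  Q = [1, 5, 6, 7] / [2] / [3] / [4];  common shape = (4, 1, 1, 1)

Row-insert the values π_1, π_2, … into P one at a time, bumping the leftmost entry strictly greater than the inserted value down to the next row. The recording tableau Q records, in position (i, j), the step at which that cell was added to P.
  Insert 5 (step 1): P = [5];  Q = [1]
  Insert 4 (step 2): P = [4] / [5];  Q = [1] / [2]
  Insert 2 (step 3): P = [2] / [4] / [5];  Q = [1] / [2] / [3]
  Insert 1 (step 4): P = [1] / [2] / [4] / [5];  Q = [1] / [2] / [3] / [4]
  Insert 3 (step 5): P = [1, 3] / [2] / [4] / [5];  Q = [1, 5] / [2] / [3] / [4]
  Insert 6 (step 6): P = [1, 3, 6] / [2] / [4] / [5];  Q = [1, 5, 6] / [2] / [3] / [4]
  Insert 7 (step 7): P = [1, 3, 6, 7] / [2] / [4] / [5];  Q = [1, 5, 6, 7] / [2] / [3] / [4]
Final shape: (4, 1, 1, 1).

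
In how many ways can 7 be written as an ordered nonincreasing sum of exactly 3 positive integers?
p(7, 3 parts) = 4

Partitions of n into exactly k parts ↔ partitions of n − k into at most k parts (subtract 1 from each part). For n = 7, k = 3, the partitions are: 5+1+1, 4+2+1, 3+3+1, 3+2+2. Count = 4.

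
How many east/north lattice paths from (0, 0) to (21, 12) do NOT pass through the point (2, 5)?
Number of paths = 341003520

Total paths from (0, 0) to (21, 12): C(33, 21) = 354817320. Paths through (2, 5): (paths (0, 0) → (2, 5)) × (paths (2, 5) → (21, 12)) = C(7, 2) · C(26, 19) = 21 · 657800 = 13813800. Avoidance count = 354817320 − 13813800 = 341003520.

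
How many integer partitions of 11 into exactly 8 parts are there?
p(11, 8 parts) = 3

Partitions of n into exactly k parts ↔ partitions of n − k into at most k parts (subtract 1 from each part). For n = 11, k = 8, the partitions are: 4+1+1+1+1+1+1+1, 3+2+1+1+1+1+1+1, 2+2+2+1+1+1+1+1. Count = 3.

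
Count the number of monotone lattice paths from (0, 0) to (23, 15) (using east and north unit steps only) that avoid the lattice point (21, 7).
Number of paths = 15418004760

Total paths from (0, 0) to (23, 15): C(38, 23) = 15471286560. Paths through (21, 7): (paths (0, 0) → (21, 7)) × (paths (21, 7) → (23, 15)) = C(28, 21) · C(10, 2) = 1184040 · 45 = 53281800. Avoidance count = 15471286560 − 53281800 = 15418004760.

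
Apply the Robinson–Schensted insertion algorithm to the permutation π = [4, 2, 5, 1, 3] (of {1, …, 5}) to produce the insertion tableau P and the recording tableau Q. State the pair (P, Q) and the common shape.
P = [1, 3] / [2, 5] / [4];  Q = [1, 3] / [2, 5] / [4];  common shape = (2, 2, 1)

Row-insert the values π_1, π_2, … into P one at a time, bumping the leftmost entry strictly greater than the inserted value down to the next row. The recording tableau Q records, in position (i, j), the step at which that cell was added to P.
  Insert 4 (step 1): P = [4];  Q = [1]
  Insert 2 (step 2): P = [2] / [4];  Q = [1] / [2]
  Insert 5 (step 3): P = [2, 5] / [4];  Q = [1, 3] / [2]
  Insert 1 (step 4): P = [1, 5] / [2] / [4];  Q = [1, 3] / [2] / [4]
  Insert 3 (step 5): P = [1, 3] / [2, 5] / [4];  Q = [1, 3] / [2, 5] / [4]
Final shape: (2, 2, 1).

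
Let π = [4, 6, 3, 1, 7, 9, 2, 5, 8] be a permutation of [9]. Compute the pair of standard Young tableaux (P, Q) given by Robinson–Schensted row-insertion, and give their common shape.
P = [1, 2, 5, 8] / [3, 6, 7, 9] / [4];  Q = [1, 2, 5, 6] / [3, 7, 8, 9] / [4];  common shape = (4, 4, 1)

Row-insert the values π_1, π_2, … into P one at a time, bumping the leftmost entry strictly greater than the inserted value down to the next row. The recording tableau Q records, in position (i, j), the step at which that cell was added to P.
  Insert 4 (step 1): P = [4];  Q = [1]
  Insert 6 (step 2): P = [4, 6];  Q = [1, 2]
  Insert 3 (step 3): P = [3, 6] / [4];  Q = [1, 2] / [3]
  Insert 1 (step 4): P = [1, 6] / [3] / [4];  Q = [1, 2] / [3] / [4]
  Insert 7 (step 5): P = [1, 6, 7] / [3] / [4];  Q = [1, 2, 5] / [3] / [4]
  Insert 9 (step 6): P = [1, 6, 7, 9] / [3] / [4];  Q = [1, 2, 5, 6] / [3] / [4]
  Insert 2 (step 7): P = [1, 2, 7, 9] / [3, 6] / [4];  Q = [1, 2, 5, 6] / [3, 7] / [4]
  Insert 5 (step 8): P = [1, 2, 5, 9] / [3, 6, 7] / [4];  Q = [1, 2, 5, 6] / [3, 7, 8] / [4]
  Insert 8 (step 9): P = [1, 2, 5, 8] / [3, 6, 7, 9] / [4];  Q = [1, 2, 5, 6] / [3, 7, 8, 9] / [4]
Final shape: (4, 4, 1).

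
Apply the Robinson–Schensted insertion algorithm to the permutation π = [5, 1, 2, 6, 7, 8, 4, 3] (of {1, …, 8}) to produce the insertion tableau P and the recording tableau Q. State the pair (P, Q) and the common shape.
P = [1, 2, 3, 7, 8] / [4, 6] / [5];  Q = [1, 3, 4, 5, 6] / [2, 7] / [8];  common shape = (5, 2, 1)

Row-insert the values π_1, π_2, … into P one at a time, bumping the leftmost entry strictly greater than the inserted value down to the next row. The recording tableau Q records, in position (i, j), the step at which that cell was added to P.
  Insert 5 (step 1): P = [5];  Q = [1]
  Insert 1 (step 2): P = [1] / [5];  Q = [1] / [2]
  Insert 2 (step 3): P = [1, 2] / [5];  Q = [1, 3] / [2]
  Insert 6 (step 4): P = [1, 2, 6] / [5];  Q = [1, 3, 4] / [2]
  Insert 7 (step 5): P = [1, 2, 6, 7] / [5];  Q = [1, 3, 4, 5] / [2]
  Insert 8 (step 6): P = [1, 2, 6, 7, 8] / [5];  Q = [1, 3, 4, 5, 6] / [2]
  Insert 4 (step 7): P = [1, 2, 4, 7, 8] / [5, 6];  Q = [1, 3, 4, 5, 6] / [2, 7]
  Insert 3 (step 8): P = [1, 2, 3, 7, 8] / [4, 6] / [5];  Q = [1, 3, 4, 5, 6] / [2, 7] / [8]
Final shape: (5, 2, 1).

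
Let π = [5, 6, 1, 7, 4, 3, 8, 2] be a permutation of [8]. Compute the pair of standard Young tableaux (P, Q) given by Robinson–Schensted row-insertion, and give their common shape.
P = [1, 2, 7, 8] / [3, 6] / [4] / [5];  Q = [1, 2, 4, 7] / [3, 5] / [6] / [8];  common shape = (4, 2, 1, 1)

Row-insert the values π_1, π_2, … into P one at a time, bumping the leftmost entry strictly greater than the inserted value down to the next row. The recording tableau Q records, in position (i, j), the step at which that cell was added to P.
  Insert 5 (step 1): P = [5];  Q = [1]
  Insert 6 (step 2): P = [5, 6];  Q = [1, 2]
  Insert 1 (step 3): P = [1, 6] / [5];  Q = [1, 2] / [3]
  Insert 7 (step 4): P = [1, 6, 7] / [5];  Q = [1, 2, 4] / [3]
  Insert 4 (step 5): P = [1, 4, 7] / [5, 6];  Q = [1, 2, 4] / [3, 5]
  Insert 3 (step 6): P = [1, 3, 7] / [4, 6] / [5];  Q = [1, 2, 4] / [3, 5] / [6]
  Insert 8 (step 7): P = [1, 3, 7, 8] / [4, 6] / [5];  Q = [1, 2, 4, 7] / [3, 5] / [6]
  Insert 2 (step 8): P = [1, 2, 7, 8] / [3, 6] / [4] / [5];  Q = [1, 2, 4, 7] / [3, 5] / [6] / [8]
Final shape: (4, 2, 1, 1).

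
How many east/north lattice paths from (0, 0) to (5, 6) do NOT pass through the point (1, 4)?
Number of paths = 387

Total paths from (0, 0) to (5, 6): C(11, 5) = 462. Paths through (1, 4): (paths (0, 0) → (1, 4)) × (paths (1, 4) → (5, 6)) = C(5, 1) · C(6, 4) = 5 · 15 = 75. Avoidance count = 462 − 75 = 387.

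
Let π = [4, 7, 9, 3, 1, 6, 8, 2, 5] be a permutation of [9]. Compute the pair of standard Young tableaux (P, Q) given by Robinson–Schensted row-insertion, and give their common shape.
P = [1, 2, 5] / [3, 6, 8] / [4, 7, 9];  Q = [1, 2, 3] / [4, 6, 7] / [5, 8, 9];  common shape = (3, 3, 3)

Row-insert the values π_1, π_2, … into P one at a time, bumping the leftmost entry strictly greater than the inserted value down to the next row. The recording tableau Q records, in position (i, j), the step at which that cell was added to P.
  Insert 4 (step 1): P = [4];  Q = [1]
  Insert 7 (step 2): P = [4, 7];  Q = [1, 2]
  Insert 9 (step 3): P = [4, 7, 9];  Q = [1, 2, 3]
  Insert 3 (step 4): P = [3, 7, 9] / [4];  Q = [1, 2, 3] / [4]
  Insert 1 (step 5): P = [1, 7, 9] / [3] / [4];  Q = [1, 2, 3] / [4] / [5]
  Insert 6 (step 6): P = [1, 6, 9] / [3, 7] / [4];  Q = [1, 2, 3] / [4, 6] / [5]
  Insert 8 (step 7): P = [1, 6, 8] / [3, 7, 9] / [4];  Q = [1, 2, 3] / [4, 6, 7] / [5]
  Insert 2 (step 8): P = [1, 2, 8] / [3, 6, 9] / [4, 7];  Q = [1, 2, 3] / [4, 6, 7] / [5, 8]
  Insert 5 (step 9): P = [1, 2, 5] / [3, 6, 8] / [4, 7, 9];  Q = [1, 2, 3] / [4, 6, 7] / [5, 8, 9]
Final shape: (3, 3, 3).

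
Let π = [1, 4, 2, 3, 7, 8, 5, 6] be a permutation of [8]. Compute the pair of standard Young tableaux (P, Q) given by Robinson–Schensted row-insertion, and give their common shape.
P = [1, 2, 3, 5, 6] / [4, 7, 8];  Q = [1, 2, 4, 5, 6] / [3, 7, 8];  common shape = (5, 3)

Row-insert the values π_1, π_2, … into P one at a time, bumping the leftmost entry strictly greater than the inserted value down to the next row. The recording tableau Q records, in position (i, j), the step at which that cell was added to P.
  Insert 1 (step 1): P = [1];  Q = [1]
  Insert 4 (step 2): P = [1, 4];  Q = [1, 2]
  Insert 2 (step 3): P = [1, 2] / [4];  Q = [1, 2] / [3]
  Insert 3 (step 4): P = [1, 2, 3] / [4];  Q = [1, 2, 4] / [3]
  Insert 7 (step 5): P = [1, 2, 3, 7] / [4];  Q = [1, 2, 4, 5] / [3]
  Insert 8 (step 6): P = [1, 2, 3, 7, 8] / [4];  Q = [1, 2, 4, 5, 6] / [3]
  Insert 5 (step 7): P = [1, 2, 3, 5, 8] / [4, 7];  Q = [1, 2, 4, 5, 6] / [3, 7]
  Insert 6 (step 8): P = [1, 2, 3, 5, 6] / [4, 7, 8];  Q = [1, 2, 4, 5, 6] / [3, 7, 8]
Final shape: (5, 3).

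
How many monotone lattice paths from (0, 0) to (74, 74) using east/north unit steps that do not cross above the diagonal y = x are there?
C_74 = 311496878311103321137536291518809134027240

These NE paths below the diagonal are counted by the Catalan number C_n = (1/(n + 1)) · C(2n, n). For n = 74: C_74 = (1/75) · C(148, 74) = 23362265873332749085315221863910685052043000/75 = 311496878311103321137536291518809134027240.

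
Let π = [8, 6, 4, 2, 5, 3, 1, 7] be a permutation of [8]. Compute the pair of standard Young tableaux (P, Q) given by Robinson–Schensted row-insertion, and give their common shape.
P = [1, 3, 7] / [2, 5] / [4] / [6] / [8];  Q = [1, 5, 8] / [2, 6] / [3] / [4] / [7];  common shape = (3, 2, 1, 1, 1)

Row-insert the values π_1, π_2, … into P one at a time, bumping the leftmost entry strictly greater than the inserted value down to the next row. The recording tableau Q records, in position (i, j), the step at which that cell was added to P.
  Insert 8 (step 1): P = [8];  Q = [1]
  Insert 6 (step 2): P = [6] / [8];  Q = [1] / [2]
  Insert 4 (step 3): P = [4] / [6] / [8];  Q = [1] / [2] / [3]
  Insert 2 (step 4): P = [2] / [4] / [6] / [8];  Q = [1] / [2] / [3] / [4]
  Insert 5 (step 5): P = [2, 5] / [4] / [6] / [8];  Q = [1, 5] / [2] / [3] / [4]
  Insert 3 (step 6): P = [2, 3] / [4, 5] / [6] / [8];  Q = [1, 5] / [2, 6] / [3] / [4]
  Insert 1 (step 7): P = [1, 3] / [2, 5] / [4] / [6] / [8];  Q = [1, 5] / [2, 6] / [3] / [4] / [7]
  Insert 7 (step 8): P = [1, 3, 7] / [2, 5] / [4] / [6] / [8];  Q = [1, 5, 8] / [2, 6] / [3] / [4] / [7]
Final shape: (3, 2, 1, 1, 1).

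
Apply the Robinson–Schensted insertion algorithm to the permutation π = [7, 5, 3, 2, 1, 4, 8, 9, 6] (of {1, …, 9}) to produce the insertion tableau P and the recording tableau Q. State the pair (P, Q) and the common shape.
P = [1, 4, 6, 9] / [2, 8] / [3] / [5] / [7];  Q = [1, 6, 7, 8] / [2, 9] / [3] / [4] / [5];  common shape = (4, 2, 1, 1, 1)

Row-insert the values π_1, π_2, … into P one at a time, bumping the leftmost entry strictly greater than the inserted value down to the next row. The recording tableau Q records, in position (i, j), the step at which that cell was added to P.
  Insert 7 (step 1): P = [7];  Q = [1]
  Insert 5 (step 2): P = [5] / [7];  Q = [1] / [2]
  Insert 3 (step 3): P = [3] / [5] / [7];  Q = [1] / [2] / [3]
  Insert 2 (step 4): P = [2] / [3] / [5] / [7];  Q = [1] / [2] / [3] / [4]
  Insert 1 (step 5): P = [1] / [2] / [3] / [5] / [7];  Q = [1] / [2] / [3] / [4] / [5]
  Insert 4 (step 6): P = [1, 4] / [2] / [3] / [5] / [7];  Q = [1, 6] / [2] / [3] / [4] / [5]
  Insert 8 (step 7): P = [1, 4, 8] / [2] / [3] / [5] / [7];  Q = [1, 6, 7] / [2] / [3] / [4] / [5]
  Insert 9 (step 8): P = [1, 4, 8, 9] / [2] / [3] / [5] / [7];  Q = [1, 6, 7, 8] / [2] / [3] / [4] / [5]
  Insert 6 (step 9): P = [1, 4, 6, 9] / [2, 8] / [3] / [5] / [7];  Q = [1, 6, 7, 8] / [2, 9] / [3] / [4] / [5]
Final shape: (4, 2, 1, 1, 1).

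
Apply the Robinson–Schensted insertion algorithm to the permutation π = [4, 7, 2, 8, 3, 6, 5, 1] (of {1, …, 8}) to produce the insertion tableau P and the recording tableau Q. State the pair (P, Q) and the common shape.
P = [1, 3, 5] / [2, 6, 8] / [4] / [7];  Q = [1, 2, 4] / [3, 5, 6] / [7] / [8];  common shape = (3, 3, 1, 1)

Row-insert the values π_1, π_2, … into P one at a time, bumping the leftmost entry strictly greater than the inserted value down to the next row. The recording tableau Q records, in position (i, j), the step at which that cell was added to P.
  Insert 4 (step 1): P = [4];  Q = [1]
  Insert 7 (step 2): P = [4, 7];  Q = [1, 2]
  Insert 2 (step 3): P = [2, 7] / [4];  Q = [1, 2] / [3]
  Insert 8 (step 4): P = [2, 7, 8] / [4];  Q = [1, 2, 4] / [3]
  Insert 3 (step 5): P = [2, 3, 8] / [4, 7];  Q = [1, 2, 4] / [3, 5]
  Insert 6 (step 6): P = [2, 3, 6] / [4, 7, 8];  Q = [1, 2, 4] / [3, 5, 6]
  Insert 5 (step 7): P = [2, 3, 5] / [4, 6, 8] / [7];  Q = [1, 2, 4] / [3, 5, 6] / [7]
  Insert 1 (step 8): P = [1, 3, 5] / [2, 6, 8] / [4] / [7];  Q = [1, 2, 4] / [3, 5, 6] / [7] / [8]
Final shape: (3, 3, 1, 1).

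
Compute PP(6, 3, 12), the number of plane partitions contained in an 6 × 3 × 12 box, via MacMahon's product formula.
PP(6, 3, 12) = 99604982880

Evaluate the triple product over i = 1..6, j = 1..3, k = 1..12. The factors are (2/1) · (3/2) · (4/3) · (5/4) · (6/5) · (7/6) · (8/7) · (9/8) · … (216 factors total). The numerators and denominators telescope so the product is an integer; carrying out the multiplication exactly gives PP(6, 3, 12) = 99604982880.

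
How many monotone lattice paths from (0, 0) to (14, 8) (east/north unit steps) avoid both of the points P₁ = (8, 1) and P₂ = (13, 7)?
Number of paths = 157602

Inclusion–exclusion. Total paths: C(22, 14) = 319770. Through P₁: C(9, 8)·C(13, 6) = 15444. Through P₂: C(20, 13)·C(2, 1) = 155040. Since P₁ is strictly southwest of P₂, a monotone path through both must visit P₁ then P₂; paths through both = C(9, 8)·C(11, 5)·C(2, 1) = 8316. Avoid both = 319770 − 15444 − 155040 + 8316 = 157602.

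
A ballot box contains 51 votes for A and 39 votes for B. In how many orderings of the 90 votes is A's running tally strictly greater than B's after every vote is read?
Strict-lead orderings = 6261010054585384857444576

Total orderings of the 90 votes with 51 for A: C(90, 51) = 46957575409390386430834320. By the Bertrand ballot formula (Cycle Lemma / reflection principle), the number of orderings in which A is strictly ahead of B throughout is (p − q)/(p + q) · C(p + q, p) = (51 − 39)/(51 + 39) · 46957575409390386430834320 = 6261010054585384857444576.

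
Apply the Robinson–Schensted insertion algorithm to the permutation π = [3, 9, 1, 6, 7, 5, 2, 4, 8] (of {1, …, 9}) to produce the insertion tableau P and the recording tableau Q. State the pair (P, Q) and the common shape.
P = [1, 2, 4, 8] / [3, 5, 7] / [6] / [9];  Q = [1, 2, 5, 9] / [3, 4, 8] / [6] / [7];  common shape = (4, 3, 1, 1)

Row-insert the values π_1, π_2, … into P one at a time, bumping the leftmost entry strictly greater than the inserted value down to the next row. The recording tableau Q records, in position (i, j), the step at which that cell was added to P.
  Insert 3 (step 1): P = [3];  Q = [1]
  Insert 9 (step 2): P = [3, 9];  Q = [1, 2]
  Insert 1 (step 3): P = [1, 9] / [3];  Q = [1, 2] / [3]
  Insert 6 (step 4): P = [1, 6] / [3, 9];  Q = [1, 2] / [3, 4]
  Insert 7 (step 5): P = [1, 6, 7] / [3, 9];  Q = [1, 2, 5] / [3, 4]
  Insert 5 (step 6): P = [1, 5, 7] / [3, 6] / [9];  Q = [1, 2, 5] / [3, 4] / [6]
  Insert 2 (step 7): P = [1, 2, 7] / [3, 5] / [6] / [9];  Q = [1, 2, 5] / [3, 4] / [6] / [7]
  Insert 4 (step 8): P = [1, 2, 4] / [3, 5, 7] / [6] / [9];  Q = [1, 2, 5] / [3, 4, 8] / [6] / [7]
  Insert 8 (step 9): P = [1, 2, 4, 8] / [3, 5, 7] / [6] / [9];  Q = [1, 2, 5, 9] / [3, 4, 8] / [6] / [7]
Final shape: (4, 3, 1, 1).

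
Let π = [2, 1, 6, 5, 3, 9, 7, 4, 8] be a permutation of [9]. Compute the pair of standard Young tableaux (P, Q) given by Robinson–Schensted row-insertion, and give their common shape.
P = [1, 3, 4, 8] / [2, 5, 7] / [6, 9];  Q = [1, 3, 6, 9] / [2, 4, 7] / [5, 8];  common shape = (4, 3, 2)

Row-insert the values π_1, π_2, … into P one at a time, bumping the leftmost entry strictly greater than the inserted value down to the next row. The recording tableau Q records, in position (i, j), the step at which that cell was added to P.
  Insert 2 (step 1): P = [2];  Q = [1]
  Insert 1 (step 2): P = [1] / [2];  Q = [1] / [2]
  Insert 6 (step 3): P = [1, 6] / [2];  Q = [1, 3] / [2]
  Insert 5 (step 4): P = [1, 5] / [2, 6];  Q = [1, 3] / [2, 4]
  Insert 3 (step 5): P = [1, 3] / [2, 5] / [6];  Q = [1, 3] / [2, 4] / [5]
  Insert 9 (step 6): P = [1, 3, 9] / [2, 5] / [6];  Q = [1, 3, 6] / [2, 4] / [5]
  Insert 7 (step 7): P = [1, 3, 7] / [2, 5, 9] / [6];  Q = [1, 3, 6] / [2, 4, 7] / [5]
  Insert 4 (step 8): P = [1, 3, 4] / [2, 5, 7] / [6, 9];  Q = [1, 3, 6] / [2, 4, 7] / [5, 8]
  Insert 8 (step 9): P = [1, 3, 4, 8] / [2, 5, 7] / [6, 9];  Q = [1, 3, 6, 9] / [2, 4, 7] / [5, 8]
Final shape: (4, 3, 2).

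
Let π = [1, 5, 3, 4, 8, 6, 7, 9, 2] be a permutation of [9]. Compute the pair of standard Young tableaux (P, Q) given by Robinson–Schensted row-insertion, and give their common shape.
P = [1, 2, 4, 6, 7, 9] / [3, 8] / [5];  Q = [1, 2, 4, 5, 7, 8] / [3, 6] / [9];  common shape = (6, 2, 1)

Row-insert the values π_1, π_2, … into P one at a time, bumping the leftmost entry strictly greater than the inserted value down to the next row. The recording tableau Q records, in position (i, j), the step at which that cell was added to P.
  Insert 1 (step 1): P = [1];  Q = [1]
  Insert 5 (step 2): P = [1, 5];  Q = [1, 2]
  Insert 3 (step 3): P = [1, 3] / [5];  Q = [1, 2] / [3]
  Insert 4 (step 4): P = [1, 3, 4] / [5];  Q = [1, 2, 4] / [3]
  Insert 8 (step 5): P = [1, 3, 4, 8] / [5];  Q = [1, 2, 4, 5] / [3]
  Insert 6 (step 6): P = [1, 3, 4, 6] / [5, 8];  Q = [1, 2, 4, 5] / [3, 6]
  Insert 7 (step 7): P = [1, 3, 4, 6, 7] / [5, 8];  Q = [1, 2, 4, 5, 7] / [3, 6]
  Insert 9 (step 8): P = [1, 3, 4, 6, 7, 9] / [5, 8];  Q = [1, 2, 4, 5, 7, 8] / [3, 6]
  Insert 2 (step 9): P = [1, 2, 4, 6, 7, 9] / [3, 8] / [5];  Q = [1, 2, 4, 5, 7, 8] / [3, 6] / [9]
Final shape: (6, 2, 1).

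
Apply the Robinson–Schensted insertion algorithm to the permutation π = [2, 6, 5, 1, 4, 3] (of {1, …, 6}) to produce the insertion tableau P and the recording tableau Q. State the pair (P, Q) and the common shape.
P = [1, 3] / [2, 4] / [5] / [6];  Q = [1, 2] / [3, 5] / [4] / [6];  common shape = (2, 2, 1, 1)

Row-insert the values π_1, π_2, … into P one at a time, bumping the leftmost entry strictly greater than the inserted value down to the next row. The recording tableau Q records, in position (i, j), the step at which that cell was added to P.
  Insert 2 (step 1): P = [2];  Q = [1]
  Insert 6 (step 2): P = [2, 6];  Q = [1, 2]
  Insert 5 (step 3): P = [2, 5] / [6];  Q = [1, 2] / [3]
  Insert 1 (step 4): P = [1, 5] / [2] / [6];  Q = [1, 2] / [3] / [4]
  Insert 4 (step 5): P = [1, 4] / [2, 5] / [6];  Q = [1, 2] / [3, 5] / [4]
  Insert 3 (step 6): P = [1, 3] / [2, 4] / [5] / [6];  Q = [1, 2] / [3, 5] / [4] / [6]
Final shape: (2, 2, 1, 1).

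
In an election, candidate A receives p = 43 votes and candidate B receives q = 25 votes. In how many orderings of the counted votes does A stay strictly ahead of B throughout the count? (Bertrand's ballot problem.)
Strict-lead orderings = 700533885926386512

Total orderings of the 68 votes with 43 for A: C(68, 43) = 2646461346833015712. By the Bertrand ballot formula (Cycle Lemma / reflection principle), the number of orderings in which A is strictly ahead of B throughout is (p − q)/(p + q) · C(p + q, p) = (43 − 25)/(43 + 25) · 2646461346833015712 = 700533885926386512.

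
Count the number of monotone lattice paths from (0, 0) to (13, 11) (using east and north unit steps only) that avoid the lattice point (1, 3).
Number of paths = 1992264

Total paths from (0, 0) to (13, 11): C(24, 13) = 2496144. Paths through (1, 3): (paths (0, 0) → (1, 3)) × (paths (1, 3) → (13, 11)) = C(4, 1) · C(20, 12) = 4 · 125970 = 503880. Avoidance count = 2496144 − 503880 = 1992264.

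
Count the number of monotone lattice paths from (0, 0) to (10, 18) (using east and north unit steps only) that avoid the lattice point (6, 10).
Number of paths = 9159150

Total paths from (0, 0) to (10, 18): C(28, 10) = 13123110. Paths through (6, 10): (paths (0, 0) → (6, 10)) × (paths (6, 10) → (10, 18)) = C(16, 6) · C(12, 4) = 8008 · 495 = 3963960. Avoidance count = 13123110 − 3963960 = 9159150.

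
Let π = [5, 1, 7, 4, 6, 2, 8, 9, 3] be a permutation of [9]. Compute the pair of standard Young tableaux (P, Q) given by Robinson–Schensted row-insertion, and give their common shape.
P = [1, 2, 3, 8, 9] / [4, 6] / [5, 7];  Q = [1, 3, 5, 7, 8] / [2, 4] / [6, 9];  common shape = (5, 2, 2)

Row-insert the values π_1, π_2, … into P one at a time, bumping the leftmost entry strictly greater than the inserted value down to the next row. The recording tableau Q records, in position (i, j), the step at which that cell was added to P.
  Insert 5 (step 1): P = [5];  Q = [1]
  Insert 1 (step 2): P = [1] / [5];  Q = [1] / [2]
  Insert 7 (step 3): P = [1, 7] / [5];  Q = [1, 3] / [2]
  Insert 4 (step 4): P = [1, 4] / [5, 7];  Q = [1, 3] / [2, 4]
  Insert 6 (step 5): P = [1, 4, 6] / [5, 7];  Q = [1, 3, 5] / [2, 4]
  Insert 2 (step 6): P = [1, 2, 6] / [4, 7] / [5];  Q = [1, 3, 5] / [2, 4] / [6]
  Insert 8 (step 7): P = [1, 2, 6, 8] / [4, 7] / [5];  Q = [1, 3, 5, 7] / [2, 4] / [6]
  Insert 9 (step 8): P = [1, 2, 6, 8, 9] / [4, 7] / [5];  Q = [1, 3, 5, 7, 8] / [2, 4] / [6]
  Insert 3 (step 9): P = [1, 2, 3, 8, 9] / [4, 6] / [5, 7];  Q = [1, 3, 5, 7, 8] / [2, 4] / [6, 9]
Final shape: (5, 2, 2).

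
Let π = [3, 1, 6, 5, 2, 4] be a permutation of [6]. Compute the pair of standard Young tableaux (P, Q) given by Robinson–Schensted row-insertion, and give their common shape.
P = [1, 2, 4] / [3, 5] / [6];  Q = [1, 3, 6] / [2, 4] / [5];  common shape = (3, 2, 1)

Row-insert the values π_1, π_2, … into P one at a time, bumping the leftmost entry strictly greater than the inserted value down to the next row. The recording tableau Q records, in position (i, j), the step at which that cell was added to P.
  Insert 3 (step 1): P = [3];  Q = [1]
  Insert 1 (step 2): P = [1] / [3];  Q = [1] / [2]
  Insert 6 (step 3): P = [1, 6] / [3];  Q = [1, 3] / [2]
  Insert 5 (step 4): P = [1, 5] / [3, 6];  Q = [1, 3] / [2, 4]
  Insert 2 (step 5): P = [1, 2] / [3, 5] / [6];  Q = [1, 3] / [2, 4] / [5]
  Insert 4 (step 6): P = [1, 2, 4] / [3, 5] / [6];  Q = [1, 3, 6] / [2, 4] / [5]
Final shape: (3, 2, 1).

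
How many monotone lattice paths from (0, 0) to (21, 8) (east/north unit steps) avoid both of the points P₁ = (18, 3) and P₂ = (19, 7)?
Number of paths = 2264215

Inclusion–exclusion. Total paths: C(29, 21) = 4292145. Through P₁: C(21, 18)·C(8, 3) = 74480. Through P₂: C(26, 19)·C(3, 2) = 1973400. Since P₁ is strictly southwest of P₂, a monotone path through both must visit P₁ then P₂; paths through both = C(21, 18)·C(5, 1)·C(3, 2) = 19950. Avoid both = 4292145 − 74480 − 1973400 + 19950 = 2264215.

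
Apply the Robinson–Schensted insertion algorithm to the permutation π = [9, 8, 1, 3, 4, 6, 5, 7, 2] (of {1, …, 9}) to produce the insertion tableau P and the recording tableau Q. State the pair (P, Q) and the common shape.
P = [1, 2, 4, 5, 7] / [3] / [6] / [8] / [9];  Q = [1, 4, 5, 6, 8] / [2] / [3] / [7] / [9];  common shape = (5, 1, 1, 1, 1)

Row-insert the values π_1, π_2, … into P one at a time, bumping the leftmost entry strictly greater than the inserted value down to the next row. The recording tableau Q records, in position (i, j), the step at which that cell was added to P.
  Insert 9 (step 1): P = [9];  Q = [1]
  Insert 8 (step 2): P = [8] / [9];  Q = [1] / [2]
  Insert 1 (step 3): P = [1] / [8] / [9];  Q = [1] / [2] / [3]
  Insert 3 (step 4): P = [1, 3] / [8] / [9];  Q = [1, 4] / [2] / [3]
  Insert 4 (step 5): P = [1, 3, 4] / [8] / [9];  Q = [1, 4, 5] / [2] / [3]
  Insert 6 (step 6): P = [1, 3, 4, 6] / [8] / [9];  Q = [1, 4, 5, 6] / [2] / [3]
  Insert 5 (step 7): P = [1, 3, 4, 5] / [6] / [8] / [9];  Q = [1, 4, 5, 6] / [2] / [3] / [7]
  Insert 7 (step 8): P = [1, 3, 4, 5, 7] / [6] / [8] / [9];  Q = [1, 4, 5, 6, 8] / [2] / [3] / [7]
  Insert 2 (step 9): P = [1, 2, 4, 5, 7] / [3] / [6] / [8] / [9];  Q = [1, 4, 5, 6, 8] / [2] / [3] / [7] / [9]
Final shape: (5, 1, 1, 1, 1).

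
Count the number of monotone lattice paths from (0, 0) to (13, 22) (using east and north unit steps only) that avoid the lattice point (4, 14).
Number of paths = 1401949200

Total paths from (0, 0) to (13, 22): C(35, 13) = 1476337800. Paths through (4, 14): (paths (0, 0) → (4, 14)) × (paths (4, 14) → (13, 22)) = C(18, 4) · C(17, 9) = 3060 · 24310 = 74388600. Avoidance count = 1476337800 − 74388600 = 1401949200.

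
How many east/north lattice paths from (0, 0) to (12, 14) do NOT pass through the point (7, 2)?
Number of paths = 9434932

Total paths from (0, 0) to (12, 14): C(26, 12) = 9657700. Paths through (7, 2): (paths (0, 0) → (7, 2)) × (paths (7, 2) → (12, 14)) = C(9, 7) · C(17, 5) = 36 · 6188 = 222768. Avoidance count = 9657700 − 222768 = 9434932.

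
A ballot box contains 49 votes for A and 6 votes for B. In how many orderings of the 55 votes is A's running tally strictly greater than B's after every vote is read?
Strict-lead orderings = 22664655

Total orderings of the 55 votes with 49 for A: C(55, 49) = 28989675. By the Bertrand ballot formula (Cycle Lemma / reflection principle), the number of orderings in which A is strictly ahead of B throughout is (p − q)/(p + q) · C(p + q, p) = (49 − 6)/(49 + 6) · 28989675 = 22664655.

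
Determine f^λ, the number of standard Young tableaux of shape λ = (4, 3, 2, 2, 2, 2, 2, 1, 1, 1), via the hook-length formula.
# SYT of shape (4, 3, 2, 2, 2, 2, 2, 1, 1, 1) = 8268800

Hook-length formula: f^λ = n! / Π hook(c), product over all cells c of the Young diagram. For λ = (4, 3, 2, 2, 2, 2, 2, 1, 1, 1), n = 20 boxes. Hook lengths by row (left-to-right, top-to-bottom): [13, 9, 3, 1]; [11, 7, 1]; [9, 5]; [8, 4]; [7, 3]; [6, 2]; [5, 1]; [3]; [2]; [1]. Product of hooks = 294226732800. So f^λ = 20! / 294226732800 = 2432902008176640000 / 294226732800 = 8268800.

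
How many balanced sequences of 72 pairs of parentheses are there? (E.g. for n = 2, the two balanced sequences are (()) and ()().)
C_72 = 20276890389709399862928998568254641025700

These balanced parentheses are counted by the Catalan number C_n = (1/(n + 1)) · C(2n, n). For n = 72: C_72 = (1/73) · C(144, 72) = 1480212998448786189993816895482588794876100/73 = 20276890389709399862928998568254641025700.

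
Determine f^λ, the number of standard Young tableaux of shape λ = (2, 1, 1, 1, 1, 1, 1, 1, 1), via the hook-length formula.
# SYT of shape (2, 1, 1, 1, 1, 1, 1, 1, 1) = 9

Hook-length formula: f^λ = n! / Π hook(c), product over all cells c of the Young diagram. For λ = (2, 1, 1, 1, 1, 1, 1, 1, 1), n = 10 boxes. Hook lengths by row (left-to-right, top-to-bottom): [10, 1]; [8]; [7]; [6]; [5]; [4]; [3]; [2]; [1]. Product of hooks = 403200. So f^λ = 10! / 403200 = 3628800 / 403200 = 9.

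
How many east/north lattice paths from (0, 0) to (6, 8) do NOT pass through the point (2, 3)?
Number of paths = 1743

Total paths from (0, 0) to (6, 8): C(14, 6) = 3003. Paths through (2, 3): (paths (0, 0) → (2, 3)) × (paths (2, 3) → (6, 8)) = C(5, 2) · C(9, 4) = 10 · 126 = 1260. Avoidance count = 3003 − 1260 = 1743.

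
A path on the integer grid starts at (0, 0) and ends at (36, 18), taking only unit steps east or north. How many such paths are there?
Number of paths = 96926348578605

A monotone lattice path from (0, 0) to (36, 18) consists of 36 east steps and 18 north steps in some order, so it is determined by which 36 of the 54 steps are east. The count is C(54, 36) = 96926348578605.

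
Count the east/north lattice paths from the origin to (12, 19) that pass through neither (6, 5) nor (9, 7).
Number of paths = 120110305

Inclusion–exclusion. Total paths: C(31, 12) = 141120525. Through P₁: C(11, 6)·C(20, 6) = 17907120. Through P₂: C(16, 9)·C(15, 3) = 5205200. Since P₁ is strictly southwest of P₂, a monotone path through both must visit P₁ then P₂; paths through both = C(11, 6)·C(5, 3)·C(15, 3) = 2102100. Avoid both = 141120525 − 17907120 − 5205200 + 2102100 = 120110305.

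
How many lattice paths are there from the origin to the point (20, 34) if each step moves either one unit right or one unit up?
Number of paths = 321387366339585

A monotone lattice path from (0, 0) to (20, 34) consists of 20 east steps and 34 north steps in some order, so it is determined by which 20 of the 54 steps are east. The count is C(54, 20) = 321387366339585.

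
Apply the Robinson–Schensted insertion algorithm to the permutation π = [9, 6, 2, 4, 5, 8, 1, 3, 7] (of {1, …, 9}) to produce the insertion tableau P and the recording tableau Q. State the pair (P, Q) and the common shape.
P = [1, 3, 5, 7] / [2, 4, 8] / [6] / [9];  Q = [1, 4, 5, 6] / [2, 8, 9] / [3] / [7];  common shape = (4, 3, 1, 1)

Row-insert the values π_1, π_2, … into P one at a time, bumping the leftmost entry strictly greater than the inserted value down to the next row. The recording tableau Q records, in position (i, j), the step at which that cell was added to P.
  Insert 9 (step 1): P = [9];  Q = [1]
  Insert 6 (step 2): P = [6] / [9];  Q = [1] / [2]
  Insert 2 (step 3): P = [2] / [6] / [9];  Q = [1] / [2] / [3]
  Insert 4 (step 4): P = [2, 4] / [6] / [9];  Q = [1, 4] / [2] / [3]
  Insert 5 (step 5): P = [2, 4, 5] / [6] / [9];  Q = [1, 4, 5] / [2] / [3]
  Insert 8 (step 6): P = [2, 4, 5, 8] / [6] / [9];  Q = [1, 4, 5, 6] / [2] / [3]
  Insert 1 (step 7): P = [1, 4, 5, 8] / [2] / [6] / [9];  Q = [1, 4, 5, 6] / [2] / [3] / [7]
  Insert 3 (step 8): P = [1, 3, 5, 8] / [2, 4] / [6] / [9];  Q = [1, 4, 5, 6] / [2, 8] / [3] / [7]
  Insert 7 (step 9): P = [1, 3, 5, 7] / [2, 4, 8] / [6] / [9];  Q = [1, 4, 5, 6] / [2, 8, 9] / [3] / [7]
Final shape: (4, 3, 1, 1).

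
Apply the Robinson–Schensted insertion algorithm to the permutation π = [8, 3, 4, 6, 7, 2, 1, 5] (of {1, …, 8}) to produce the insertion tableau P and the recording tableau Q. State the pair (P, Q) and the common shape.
P = [1, 4, 5, 7] / [2, 6] / [3] / [8];  Q = [1, 3, 4, 5] / [2, 8] / [6] / [7];  common shape = (4, 2, 1, 1)

Row-insert the values π_1, π_2, … into P one at a time, bumping the leftmost entry strictly greater than the inserted value down to the next row. The recording tableau Q records, in position (i, j), the step at which that cell was added to P.
  Insert 8 (step 1): P = [8];  Q = [1]
  Insert 3 (step 2): P = [3] / [8];  Q = [1] / [2]
  Insert 4 (step 3): P = [3, 4] / [8];  Q = [1, 3] / [2]
  Insert 6 (step 4): P = [3, 4, 6] / [8];  Q = [1, 3, 4] / [2]
  Insert 7 (step 5): P = [3, 4, 6, 7] / [8];  Q = [1, 3, 4, 5] / [2]
  Insert 2 (step 6): P = [2, 4, 6, 7] / [3] / [8];  Q = [1, 3, 4, 5] / [2] / [6]
  Insert 1 (step 7): P = [1, 4, 6, 7] / [2] / [3] / [8];  Q = [1, 3, 4, 5] / [2] / [6] / [7]
  Insert 5 (step 8): P = [1, 4, 5, 7] / [2, 6] / [3] / [8];  Q = [1, 3, 4, 5] / [2, 8] / [6] / [7]
Final shape: (4, 2, 1, 1).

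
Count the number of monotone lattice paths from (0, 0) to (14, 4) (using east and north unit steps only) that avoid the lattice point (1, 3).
Number of paths = 3004

Total paths from (0, 0) to (14, 4): C(18, 14) = 3060. Paths through (1, 3): (paths (0, 0) → (1, 3)) × (paths (1, 3) → (14, 4)) = C(4, 1) · C(14, 13) = 4 · 14 = 56. Avoidance count = 3060 − 56 = 3004.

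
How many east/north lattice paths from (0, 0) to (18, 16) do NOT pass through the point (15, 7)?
Number of paths = 2166441750

Total paths from (0, 0) to (18, 16): C(34, 18) = 2203961430. Paths through (15, 7): (paths (0, 0) → (15, 7)) × (paths (15, 7) → (18, 16)) = C(22, 15) · C(12, 3) = 170544 · 220 = 37519680. Avoidance count = 2203961430 − 37519680 = 2166441750.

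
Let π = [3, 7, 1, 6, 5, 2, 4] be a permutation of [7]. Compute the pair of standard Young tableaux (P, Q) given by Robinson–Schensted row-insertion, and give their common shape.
P = [1, 2, 4] / [3, 5] / [6] / [7];  Q = [1, 2, 7] / [3, 4] / [5] / [6];  common shape = (3, 2, 1, 1)

Row-insert the values π_1, π_2, … into P one at a time, bumping the leftmost entry strictly greater than the inserted value down to the next row. The recording tableau Q records, in position (i, j), the step at which that cell was added to P.
  Insert 3 (step 1): P = [3];  Q = [1]
  Insert 7 (step 2): P = [3, 7];  Q = [1, 2]
  Insert 1 (step 3): P = [1, 7] / [3];  Q = [1, 2] / [3]
  Insert 6 (step 4): P = [1, 6] / [3, 7];  Q = [1, 2] / [3, 4]
  Insert 5 (step 5): P = [1, 5] / [3, 6] / [7];  Q = [1, 2] / [3, 4] / [5]
  Insert 2 (step 6): P = [1, 2] / [3, 5] / [6] / [7];  Q = [1, 2] / [3, 4] / [5] / [6]
  Insert 4 (step 7): P = [1, 2, 4] / [3, 5] / [6] / [7];  Q = [1, 2, 7] / [3, 4] / [5] / [6]
Final shape: (3, 2, 1, 1).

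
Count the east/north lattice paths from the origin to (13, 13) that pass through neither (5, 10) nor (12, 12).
Number of paths = 4713009

Inclusion–exclusion. Total paths: C(26, 13) = 10400600. Through P₁: C(15, 5)·C(11, 8) = 495495. Through P₂: C(24, 12)·C(2, 1) = 5408312. Since P₁ is strictly southwest of P₂, a monotone path through both must visit P₁ then P₂; paths through both = C(15, 5)·C(9, 7)·C(2, 1) = 216216. Avoid both = 10400600 − 495495 − 5408312 + 216216 = 4713009.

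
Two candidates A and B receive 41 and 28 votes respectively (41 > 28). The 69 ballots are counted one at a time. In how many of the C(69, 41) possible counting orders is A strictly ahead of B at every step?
Strict-lead orderings = 3161051053161657656

Total orderings of the 69 votes with 41 for A: C(69, 41) = 16777886359088798328. By the Bertrand ballot formula (Cycle Lemma / reflection principle), the number of orderings in which A is strictly ahead of B throughout is (p − q)/(p + q) · C(p + q, p) = (41 − 28)/(41 + 28) · 16777886359088798328 = 3161051053161657656.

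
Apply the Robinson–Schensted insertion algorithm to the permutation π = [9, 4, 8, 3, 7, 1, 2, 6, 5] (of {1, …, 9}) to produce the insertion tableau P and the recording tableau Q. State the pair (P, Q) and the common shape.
P = [1, 2, 5] / [3, 6] / [4, 7] / [8] / [9];  Q = [1, 3, 8] / [2, 5] / [4, 7] / [6] / [9];  common shape = (3, 2, 2, 1, 1)

Row-insert the values π_1, π_2, … into P one at a time, bumping the leftmost entry strictly greater than the inserted value down to the next row. The recording tableau Q records, in position (i, j), the step at which that cell was added to P.
  Insert 9 (step 1): P = [9];  Q = [1]
  Insert 4 (step 2): P = [4] / [9];  Q = [1] / [2]
  Insert 8 (step 3): P = [4, 8] / [9];  Q = [1, 3] / [2]
  Insert 3 (step 4): P = [3, 8] / [4] / [9];  Q = [1, 3] / [2] / [4]
  Insert 7 (step 5): P = [3, 7] / [4, 8] / [9];  Q = [1, 3] / [2, 5] / [4]
  Insert 1 (step 6): P = [1, 7] / [3, 8] / [4] / [9];  Q = [1, 3] / [2, 5] / [4] / [6]
  Insert 2 (step 7): P = [1, 2] / [3, 7] / [4, 8] / [9];  Q = [1, 3] / [2, 5] / [4, 7] / [6]
  Insert 6 (step 8): P = [1, 2, 6] / [3, 7] / [4, 8] / [9];  Q = [1, 3, 8] / [2, 5] / [4, 7] / [6]
  Insert 5 (step 9): P = [1, 2, 5] / [3, 6] / [4, 7] / [8] / [9];  Q = [1, 3, 8] / [2, 5] / [4, 7] / [6] / [9]
Final shape: (3, 2, 2, 1, 1).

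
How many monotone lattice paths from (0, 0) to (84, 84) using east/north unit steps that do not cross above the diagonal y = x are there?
C_84 = 270557451039395118028642463289168566420671280440

These NE paths below the diagonal are counted by the Catalan number C_n = (1/(n + 1)) · C(2n, n). For n = 84: C_84 = (1/85) · C(168, 84) = 22997383338348585032434609379579328145757058837400/85 = 270557451039395118028642463289168566420671280440.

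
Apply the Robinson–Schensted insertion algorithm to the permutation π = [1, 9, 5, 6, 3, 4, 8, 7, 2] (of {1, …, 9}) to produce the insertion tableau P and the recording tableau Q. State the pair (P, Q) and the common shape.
P = [1, 2, 4, 7] / [3, 6, 8] / [5] / [9];  Q = [1, 2, 4, 7] / [3, 6, 8] / [5] / [9];  common shape = (4, 3, 1, 1)

Row-insert the values π_1, π_2, … into P one at a time, bumping the leftmost entry strictly greater than the inserted value down to the next row. The recording tableau Q records, in position (i, j), the step at which that cell was added to P.
  Insert 1 (step 1): P = [1];  Q = [1]
  Insert 9 (step 2): P = [1, 9];  Q = [1, 2]
  Insert 5 (step 3): P = [1, 5] / [9];  Q = [1, 2] / [3]
  Insert 6 (step 4): P = [1, 5, 6] / [9];  Q = [1, 2, 4] / [3]
  Insert 3 (step 5): P = [1, 3, 6] / [5] / [9];  Q = [1, 2, 4] / [3] / [5]
  Insert 4 (step 6): P = [1, 3, 4] / [5, 6] / [9];  Q = [1, 2, 4] / [3, 6] / [5]
  Insert 8 (step 7): P = [1, 3, 4, 8] / [5, 6] / [9];  Q = [1, 2, 4, 7] / [3, 6] / [5]
  Insert 7 (step 8): P = [1, 3, 4, 7] / [5, 6, 8] / [9];  Q = [1, 2, 4, 7] / [3, 6, 8] / [5]
  Insert 2 (step 9): P = [1, 2, 4, 7] / [3, 6, 8] / [5] / [9];  Q = [1, 2, 4, 7] / [3, 6, 8] / [5] / [9]
Final shape: (4, 3, 1, 1).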